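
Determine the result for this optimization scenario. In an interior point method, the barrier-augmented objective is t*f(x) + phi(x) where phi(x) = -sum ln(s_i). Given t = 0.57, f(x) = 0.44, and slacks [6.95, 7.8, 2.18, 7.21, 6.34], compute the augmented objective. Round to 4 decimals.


Step 1: Compute log-barrier.
ln values: [1.9387, 2.0541, 0.7793, 1.9755, 1.8469]
phi = -(1.9387 + 2.0541 + 0.7793 + 1.9755 + 1.8469) = -8.5945
Step 2: Compute augmented objective.
t*f(x) = 0.57*0.44 = 0.2508
Total = 0.2508 - 8.5945 = -8.3437


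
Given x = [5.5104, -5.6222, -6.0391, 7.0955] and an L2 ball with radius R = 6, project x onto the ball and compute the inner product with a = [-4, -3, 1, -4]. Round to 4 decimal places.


Step 1: Compute ||x|| (intermediates to 6 decimals).
||x|| = sqrt(5.5104^2 + (-5.6222)^2 + (-6.0391)^2 + 7.0955^2) = 12.197971
Step 2: Project.
Since ||x|| > R, scale = R/||x|| = 6/12.197971 = 0.491885, proj(x) = scale * x
proj(x) = [2.710483, -2.765476, -2.970543, 3.49017]
Step 3: Dot product.
a^T * proj(x) = -4*2.710483 - 3*(-2.765476) + 1*(-2.970543) - 4*3.49017 = -19.4767


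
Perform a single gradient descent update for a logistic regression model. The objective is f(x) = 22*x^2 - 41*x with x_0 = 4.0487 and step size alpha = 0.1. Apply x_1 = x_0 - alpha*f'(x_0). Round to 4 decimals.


We compute the gradient at x_0 and apply the update.
f'(x) = 44*x - 41
f'(4.0487) = 44*4.0487 - 41 = 137.1428
x_1 = 4.0487 - 0.1*137.1428 = -9.6656


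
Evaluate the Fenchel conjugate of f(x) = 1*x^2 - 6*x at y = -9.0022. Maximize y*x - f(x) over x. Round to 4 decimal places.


f*(y) = sup_x {y*x - a*x^2 - b*x} = sup_x {(y-b)*x - a*x^2}
FOC: (y - b) - 2a*x = 0 => x* = (y - b)/(2a)
x* = (-9.0022 + 6)/(2*1) = -1.5011
f*(-9.0022) = (y-b)^2/(4a) = (-9.0022 + 6)^2/(4*1)
= 9.0132/4 = 2.2533


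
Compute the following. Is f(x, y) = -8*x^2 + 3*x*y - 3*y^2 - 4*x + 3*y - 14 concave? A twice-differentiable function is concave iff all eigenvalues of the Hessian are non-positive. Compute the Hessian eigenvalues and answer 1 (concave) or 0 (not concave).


The Hessian of f(x,y) = -8*x^2 + 3*x*y - 3*y^2 - 4*x + 3*y - 14 is:
H = [[-16, 3], [3, -6]]
Trace = -16 - 6 = -22
Determinant = -16*-6 - (3)^2 = 87
Discriminant = (-22)^2 - 4*87 = 136.0
Eigenvalues: lambda_1 = -16.831, lambda_2 = -5.169
The function is concave.

1


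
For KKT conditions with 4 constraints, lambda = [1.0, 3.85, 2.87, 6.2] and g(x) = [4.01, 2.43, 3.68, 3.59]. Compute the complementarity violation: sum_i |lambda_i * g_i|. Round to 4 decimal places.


KKT complementary slackness check:
lambda_1 * g_1 = 1.0 * 4.01 = 4.01
lambda_2 * g_2 = 3.85 * 2.43 = 9.3555
lambda_3 * g_3 = 2.87 * 3.68 = 10.5616
lambda_4 * g_4 = 6.2 * 3.59 = 22.258
Total violation = 4.01 + 9.3555 + 10.5616 + 22.258 = 46.1851


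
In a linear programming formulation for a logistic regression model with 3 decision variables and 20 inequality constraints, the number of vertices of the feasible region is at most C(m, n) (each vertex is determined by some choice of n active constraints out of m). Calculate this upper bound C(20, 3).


Each vertex corresponds to some choice of n active constraints out of m, so the number of vertices is at most C(m, n) = m! / (n!(m-n)!).
m = 20, n = 3
Numerator: 20 * 19 * 18
Denominator: 3! = 6
C(20, 3) = 1140


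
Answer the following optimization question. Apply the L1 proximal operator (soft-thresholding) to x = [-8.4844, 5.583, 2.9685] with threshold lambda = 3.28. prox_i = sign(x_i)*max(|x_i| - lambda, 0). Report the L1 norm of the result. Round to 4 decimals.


Soft-thresholding with lambda = 3.28:
prox(-8.4844) = sign(-8.4844)*max(|-8.4844| - 3.28, 0) = -5.2044
prox(5.583) = sign(5.583)*max(|5.583| - 3.28, 0) = 2.303
prox(2.9685) = sign(2.9685)*max(|2.9685| - 3.28, 0) = 0.0
prox(x) = [-5.2044, 2.303, 0.0]
||prox(x)||_1 = 5.2044 + 2.303 + 0.0 = 7.5074


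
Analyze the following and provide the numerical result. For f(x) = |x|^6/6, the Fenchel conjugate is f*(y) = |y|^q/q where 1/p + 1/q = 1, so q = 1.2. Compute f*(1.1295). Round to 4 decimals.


The conjugate exponent q satisfies 1/p + 1/q = 1.
p = 6, so q = 6/(6 - 1) = 1.2
|y|^q = 1.1295^1.2 = 1.1573
f*(1.1295) = 1.1573 / 1.2 = 0.9645


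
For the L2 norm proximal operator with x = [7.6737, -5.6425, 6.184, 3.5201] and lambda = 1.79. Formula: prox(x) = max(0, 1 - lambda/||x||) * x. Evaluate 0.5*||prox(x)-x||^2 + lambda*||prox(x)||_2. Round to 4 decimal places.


Step 1: Compute ||x||.
||x|| = 11.8893
Step 2: Compute scaling factor.
scale = max(0, 1 - 1.79/11.8893) = 0.8494
Step 3: prox(x) = [6.5184, -4.793, 5.253, 2.9901]
||prox(x)|| = 10.0993
Step 4: Proximal objective.
0.5*||prox-x||^2 = 1.6021
lambda*||prox|| = 18.0777
Total = 19.6799


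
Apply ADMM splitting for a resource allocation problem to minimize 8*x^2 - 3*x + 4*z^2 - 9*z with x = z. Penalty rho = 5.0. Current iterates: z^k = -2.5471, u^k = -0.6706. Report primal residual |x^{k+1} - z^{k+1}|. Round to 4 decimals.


ADMM iteration with rho = 5.0, z^k = -2.5471, u^k = -0.6706
Step 1: x-update.
Minimize 8*x^2 - 3*x + (5.0/2)*(x + 2.5471 - 0.6706)^2
FOC: (2*8 + 5.0)*x = 3 + 5.0*(-2.5471 + 0.6706)
x^{k+1} = -0.3039
Step 2: z-update.
Minimize 4*z^2 - 9*z + (5.0/2)*(-0.3039 - z - 0.6706)^2
FOC: (2*4 + 5.0)*z = 9 + 5.0*(-0.3039 - 0.6706)
z^{k+1} = 0.3175
Step 3: u-update.
u^{k+1} = -0.6706 - 0.3039 - 0.3175 = -1.292
Step 4: Primal residual = |-0.3039 - 0.3175| = 0.6214


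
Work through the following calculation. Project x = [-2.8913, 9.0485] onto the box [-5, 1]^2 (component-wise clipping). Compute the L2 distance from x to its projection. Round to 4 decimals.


Project each component onto [-5, 1].
clip(-2.8913) = -2.8913, clip(9.0485) = 1.0
Projection = [-2.8913, 1.0]
Squared diffs: [0.0, 64.7784]
Distance = sqrt(64.7784) = 8.0485


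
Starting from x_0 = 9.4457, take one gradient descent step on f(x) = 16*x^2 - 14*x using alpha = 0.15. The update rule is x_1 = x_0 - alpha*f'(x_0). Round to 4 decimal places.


We compute the gradient at x_0 and apply the update.
f'(x) = 32*x - 14
f'(9.4457) = 32*9.4457 - 14 = 288.2624
x_1 = 9.4457 - 0.15*288.2624 = -33.7937


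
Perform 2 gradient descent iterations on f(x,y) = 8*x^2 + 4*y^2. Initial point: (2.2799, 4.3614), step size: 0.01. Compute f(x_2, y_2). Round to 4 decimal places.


Gradient descent on f(x,y) = 8*x^2 + 4*y^2.
Starting point: (2.2799, 4.3614), alpha = 0.01
Step 1: grad_x = 2*8*2.2799 = 36.4784, grad_y = 2*4*4.3614 = 34.8912
  x_1 = 2.2799 - 0.01*36.4784 = 1.9151
  y_1 = 4.3614 - 0.01*34.8912 = 4.0125
Step 2: grad_x = 2*8*1.9151 = 30.6419, grad_y = 2*4*4.0125 = 32.0999
  x_2 = 1.9151 - 0.01*30.6419 = 1.6087
  y_2 = 4.0125 - 0.01*32.0999 = 3.6915
f(1.6087, 3.6915) = 8*1.6087^2 + 4*3.6915^2 = 75.2116


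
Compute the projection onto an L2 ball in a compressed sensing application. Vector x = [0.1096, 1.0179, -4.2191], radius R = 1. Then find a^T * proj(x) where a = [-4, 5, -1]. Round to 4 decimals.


Step 1: Compute ||x|| (intermediates to 6 decimals).
||x|| = sqrt(0.1096^2 + 1.0179^2 + (-4.2191)^2) = 4.341536
Step 2: Project.
Since ||x|| > R, scale = R/||x|| = 1/4.341536 = 0.230333, proj(x) = scale * x
proj(x) = [0.025244, 0.234456, -0.971798]
Step 3: Dot product.
a^T * proj(x) = -4*0.025244 + 5*0.234456 - 1*(-0.971798) = 2.0431


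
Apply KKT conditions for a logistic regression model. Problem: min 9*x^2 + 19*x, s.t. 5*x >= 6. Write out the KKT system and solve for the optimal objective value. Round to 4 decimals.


Step 1: Try lambda = 0 (constraint inactive).
x_unc = -19/(2*9) = -1.0556
Check: 5*-1.0556 = -5.278 < 6 -- violated!
Step 2: Constraint must be active: 5*x = 6
x* = 6/5 = 1.2
lambda = (2*9*1.2 + 19)/5 = 8.12
Step 3: Compute optimal value.
f(x*) = 9*1.2^2 + 19*1.2 = 35.76


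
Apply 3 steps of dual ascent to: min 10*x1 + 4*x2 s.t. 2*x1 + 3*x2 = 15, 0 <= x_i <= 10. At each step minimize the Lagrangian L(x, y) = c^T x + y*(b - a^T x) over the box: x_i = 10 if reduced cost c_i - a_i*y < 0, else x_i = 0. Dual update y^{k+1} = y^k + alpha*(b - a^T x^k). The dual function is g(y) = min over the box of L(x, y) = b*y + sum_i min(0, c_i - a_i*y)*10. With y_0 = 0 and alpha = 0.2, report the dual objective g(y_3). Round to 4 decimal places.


Dual ascent for LP: min 10*x1 + 4*x2, 2*x1 + 3*x2 = 15, 0 <= x_i <= 10
Step 1: y^k = 0.0, reduced costs: (10.0, 4.0)
  x^k = (0.0, 0.0), subgradient = b - a^T x = 15.0
  y^{k+1} = 0.0 + 0.2*15.0 = 3.0
Step 2: y^k = 3.0, reduced costs: (4.0, -5.0)
  x^k = (0.0, 10.0), subgradient = b - a^T x = -15.0
  y^{k+1} = 3.0 + 0.2*-15.0 = 0.0
Step 3: y^k = 0.0, reduced costs: (10.0, 4.0)
  x^k = (0.0, 0.0), subgradient = b - a^T x = 15.0
  y^{k+1} = 0.0 + 0.2*15.0 = 3.0
Dual objective at y_3 = 3.0: reduced costs (4.0, -5.0), box minimizer x = (0.0, 10.0)
g(y_3) = b*y + (c1 - a1*y)*x1 + (c2 - a2*y)*x2 = 15*3.0 + 4.0*0.0 + (-5.0)*10.0 = 45.0 + 0.0 - 50.0 = -5.0


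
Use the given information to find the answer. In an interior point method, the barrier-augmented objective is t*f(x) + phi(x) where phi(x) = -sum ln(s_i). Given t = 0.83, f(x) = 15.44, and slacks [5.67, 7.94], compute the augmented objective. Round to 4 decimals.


Step 1: Compute log-barrier.
ln values: [1.7352, 2.0719]
phi = -(1.7352 + 2.0719) = -3.8071
Step 2: Compute augmented objective.
t*f(x) = 0.83*15.44 = 12.8152
Total = 12.8152 - 3.8071 = 9.0081


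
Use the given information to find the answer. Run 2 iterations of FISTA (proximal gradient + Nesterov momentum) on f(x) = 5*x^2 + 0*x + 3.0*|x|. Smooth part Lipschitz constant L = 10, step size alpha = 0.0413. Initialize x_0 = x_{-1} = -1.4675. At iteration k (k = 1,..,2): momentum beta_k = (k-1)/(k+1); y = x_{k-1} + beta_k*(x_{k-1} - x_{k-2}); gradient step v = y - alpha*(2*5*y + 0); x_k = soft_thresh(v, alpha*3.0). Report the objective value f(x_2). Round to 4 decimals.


FISTA on f(x) = 5*x^2 + 0*x + 3.0*|x|
L = 10, alpha = 0.0413
Iteration 1: beta = 0.0, y = -1.4675 + 0.0*(-1.4675 + 1.4675) = -1.4675
  grad(y) = -14.675, v = y - alpha*grad = -0.8614
  prox(v) = soft_thresh(-0.8614, 0.1239) = -0.7375
Iteration 2: beta = 0.3333, y = -0.7375 + 0.3333*(-0.7375 + 1.4675) = -0.4942
  grad(y) = -4.942, v = y - alpha*grad = -0.2901
  prox(v) = soft_thresh(-0.2901, 0.1239) = -0.1662
f(x_2) = 5*(-0.1662)^2 + 0*(-0.1662) + 3.0*|-0.1662| = 0.6367


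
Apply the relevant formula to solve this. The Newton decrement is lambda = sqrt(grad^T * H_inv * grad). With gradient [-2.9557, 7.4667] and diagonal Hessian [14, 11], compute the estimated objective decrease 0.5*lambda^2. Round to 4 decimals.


Step 1: H is diagonal, so H^(-1) * g = [-0.2111, 0.6788].
Step 2: g^T H^(-1) g = sum_i g_i^2 / H_ii
  = (-2.9557)^2/14 + (7.4667)^2/11
  = 0.624 + 5.0683 = 5.6923
Step 3: Objective decrease = 0.5 * g^T H^(-1) g = 2.8462


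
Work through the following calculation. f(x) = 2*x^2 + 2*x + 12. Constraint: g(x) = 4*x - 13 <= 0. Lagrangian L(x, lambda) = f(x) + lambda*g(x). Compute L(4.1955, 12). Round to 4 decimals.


Step 1: Evaluate f(x).
f(4.1955) = 2*4.1955^2 + 2*4.1955 + 12 = 55.5954
Step 2: Evaluate g(x).
g(4.1955) = 4*4.1955 - 13 = 3.782
Step 3: Compute Lagrangian.
L = 55.5954 + 12*3.782 = 100.9794


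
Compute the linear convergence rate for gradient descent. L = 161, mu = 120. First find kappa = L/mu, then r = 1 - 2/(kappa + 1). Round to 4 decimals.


Step 1: Compute the condition number.
kappa = L/mu = 161/120 = 1.3417
Step 2: Compute the convergence rate.
r = 1 - 2/(kappa + 1) = 1 - 2*mu/(L + mu) = (L - mu)/(L + mu) = 41/281 = 0.1459


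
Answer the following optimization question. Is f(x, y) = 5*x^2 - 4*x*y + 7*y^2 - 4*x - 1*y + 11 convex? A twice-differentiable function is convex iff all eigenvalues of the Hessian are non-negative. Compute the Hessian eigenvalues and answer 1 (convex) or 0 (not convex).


The Hessian of f(x,y) = 5*x^2 - 4*x*y + 7*y^2 - 4*x - 1*y + 11 is:
H = [[10, -4], [-4, 14]]
Trace = 10 + 14 = 24
Determinant = 10*14 - (-4)^2 = 124
Discriminant = (24)^2 - 4*124 = 80.0
Eigenvalues: lambda_1 = 7.5279, lambda_2 = 16.4721
The function is convex.

1


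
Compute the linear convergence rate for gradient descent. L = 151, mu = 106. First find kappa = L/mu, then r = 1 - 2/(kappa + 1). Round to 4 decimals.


Step 1: Compute the condition number.
kappa = L/mu = 151/106 = 1.4245
Step 2: Compute the convergence rate.
r = 1 - 2/(kappa + 1) = 1 - 2*mu/(L + mu) = (L - mu)/(L + mu) = 45/257 = 0.1751


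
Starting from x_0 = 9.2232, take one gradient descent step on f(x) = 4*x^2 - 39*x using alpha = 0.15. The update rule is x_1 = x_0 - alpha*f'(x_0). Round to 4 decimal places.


We compute the gradient at x_0 and apply the update.
f'(x) = 8*x - 39
f'(9.2232) = 8*9.2232 - 39 = 34.7856
x_1 = 9.2232 - 0.15*34.7856 = 4.0054


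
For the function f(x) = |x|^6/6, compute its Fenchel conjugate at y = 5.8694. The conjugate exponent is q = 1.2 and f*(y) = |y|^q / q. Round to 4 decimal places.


The conjugate exponent q satisfies 1/p + 1/q = 1.
p = 6, so q = 6/(6 - 1) = 1.2
|y|^q = 5.8694^1.2 = 8.362
f*(5.8694) = 8.362 / 1.2 = 6.9684


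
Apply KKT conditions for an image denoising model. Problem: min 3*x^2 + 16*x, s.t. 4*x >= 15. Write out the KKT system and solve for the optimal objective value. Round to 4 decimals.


Step 1: Try lambda = 0 (constraint inactive).
x_unc = -16/(2*3) = -2.6667
Check: 4*-2.6667 = -10.6668 < 15 -- violated!
Step 2: Constraint must be active: 4*x = 15
x* = 15/4 = 3.75
lambda = (2*3*3.75 + 16)/4 = 9.625
Step 3: Compute optimal value.
f(x*) = 3*3.75^2 + 16*3.75 = 102.1875


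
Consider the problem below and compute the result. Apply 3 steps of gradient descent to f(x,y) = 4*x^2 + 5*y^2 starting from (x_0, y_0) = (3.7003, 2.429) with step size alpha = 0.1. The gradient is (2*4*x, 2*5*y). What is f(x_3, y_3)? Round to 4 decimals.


Gradient descent on f(x,y) = 4*x^2 + 5*y^2.
Starting point: (3.7003, 2.429), alpha = 0.1
Step 1: grad_x = 2*4*3.7003 = 29.6024, grad_y = 2*5*2.429 = 24.29
  x_1 = 3.7003 - 0.1*29.6024 = 0.7401
  y_1 = 2.429 - 0.1*24.29 = -0.0
Step 2: grad_x = 2*4*0.7401 = 5.9205, grad_y = 2*5*-0.0 = -0.0
  x_2 = 0.7401 - 0.1*5.9205 = 0.148
  y_2 = -0.0 - 0.1*-0.0 = 0.0
Step 3: grad_x = 2*4*0.148 = 1.1841, grad_y = 2*5*0.0 = 0.0
  x_3 = 0.148 - 0.1*1.1841 = 0.0296
  y_3 = 0.0 - 0.1*0.0 = 0.0
f(0.0296, 0.0) = 4*0.0296^2 + 5*0.0^2 = 0.0035


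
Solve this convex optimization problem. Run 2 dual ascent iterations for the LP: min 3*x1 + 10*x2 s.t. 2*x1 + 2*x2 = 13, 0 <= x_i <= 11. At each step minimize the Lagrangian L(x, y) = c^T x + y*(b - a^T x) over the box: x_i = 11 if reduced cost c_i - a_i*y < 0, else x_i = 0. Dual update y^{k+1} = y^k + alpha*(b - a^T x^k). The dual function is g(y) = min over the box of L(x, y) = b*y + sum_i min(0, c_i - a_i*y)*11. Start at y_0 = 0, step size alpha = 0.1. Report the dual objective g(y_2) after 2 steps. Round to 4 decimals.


Dual ascent for LP: min 3*x1 + 10*x2, 2*x1 + 2*x2 = 13, 0 <= x_i <= 11
Step 1: y^k = 0.0, reduced costs: (3.0, 10.0)
  x^k = (0.0, 0.0), subgradient = b - a^T x = 13.0
  y^{k+1} = 0.0 + 0.1*13.0 = 1.3
Step 2: y^k = 1.3, reduced costs: (0.4, 7.4)
  x^k = (0.0, 0.0), subgradient = b - a^T x = 13.0
  y^{k+1} = 1.3 + 0.1*13.0 = 2.6
Dual objective at y_2 = 2.6: reduced costs (-2.2, 4.8), box minimizer x = (11.0, 0.0)
g(y_2) = b*y + (c1 - a1*y)*x1 + (c2 - a2*y)*x2 = 13*2.6 + (-2.2)*11.0 + 4.8*0.0 = 33.8 - 24.2 + 0.0 = 9.6


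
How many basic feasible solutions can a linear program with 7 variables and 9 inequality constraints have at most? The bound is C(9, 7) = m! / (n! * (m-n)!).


Each vertex corresponds to some choice of n active constraints out of m, so the number of vertices is at most C(m, n) = m! / (n!(m-n)!).
m = 9, n = 7
Numerator: 9 * 8 * 7 * 6 * 5 * 4 * 3
Denominator: 7! = 5040
C(9, 7) = 36


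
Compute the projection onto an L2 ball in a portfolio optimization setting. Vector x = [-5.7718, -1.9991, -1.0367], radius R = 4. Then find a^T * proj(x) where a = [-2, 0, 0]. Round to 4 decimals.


Step 1: Compute ||x|| (intermediates to 6 decimals).
||x|| = sqrt((-5.7718)^2 + (-1.9991)^2 + (-1.0367)^2) = 6.195549
Step 2: Project.
Since ||x|| > R, scale = R/||x|| = 4/6.195549 = 0.645625, proj(x) = scale * x
proj(x) = [-3.726418, -1.290669, -0.669319]
Step 3: Dot product.
a^T * proj(x) = -2*(-3.726418) + 0*(-1.290669) + 0*(-0.669319) = 7.4528


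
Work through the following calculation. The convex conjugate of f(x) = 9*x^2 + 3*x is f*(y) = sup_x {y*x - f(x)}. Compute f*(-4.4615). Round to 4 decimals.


f*(y) = sup_x {y*x - a*x^2 - b*x} = sup_x {(y-b)*x - a*x^2}
FOC: (y - b) - 2a*x = 0 => x* = (y - b)/(2a)
x* = (-4.4615 - 3)/(2*9) = -0.4145
f*(-4.4615) = (y-b)^2/(4a) = (-4.4615 - 3)^2/(4*9)
= 55.674/36 = 1.5465


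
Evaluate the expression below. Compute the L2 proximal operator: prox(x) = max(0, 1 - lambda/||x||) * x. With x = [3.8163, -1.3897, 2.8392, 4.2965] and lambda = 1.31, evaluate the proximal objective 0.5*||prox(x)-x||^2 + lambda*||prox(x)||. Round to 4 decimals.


Step 1: Compute ||x||.
||x|| = 6.5587
Step 2: Compute scaling factor.
scale = max(0, 1 - 1.31/6.5587) = 0.8003
Step 3: prox(x) = [3.0541, -1.1121, 2.2721, 3.4383]
||prox(x)|| = 5.2487
Step 4: Proximal objective.
0.5*||prox-x||^2 = 0.8581
lambda*||prox|| = 6.8758
Total = 7.7338


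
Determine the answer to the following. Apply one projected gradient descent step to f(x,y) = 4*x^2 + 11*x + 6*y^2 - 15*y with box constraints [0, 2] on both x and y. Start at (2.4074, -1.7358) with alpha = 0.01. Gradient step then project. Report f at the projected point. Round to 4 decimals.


Step 1: Compute gradient at (2.4074, -1.7358).
grad_x = 2*4*2.4074 + 11 = 30.2592
grad_y = 2*6*-1.7358 - 15 = -35.8296
Step 2: Gradient step.
x_raw = 2.4074 - 0.01*30.2592 = 2.1048
y_raw = -1.7358 - 0.01*-35.8296 = -1.3775
Step 3: Project onto [0, 2].
x_proj = clip(2.1048) = 2.0
y_proj = clip(-1.3775) = 0.0
Step 4: Evaluate f.
f(2.0, 0.0) = 38.0


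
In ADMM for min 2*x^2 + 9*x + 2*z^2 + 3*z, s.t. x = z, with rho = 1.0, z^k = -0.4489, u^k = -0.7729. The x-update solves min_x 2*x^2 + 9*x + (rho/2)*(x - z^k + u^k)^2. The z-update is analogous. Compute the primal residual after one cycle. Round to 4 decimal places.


ADMM iteration with rho = 1.0, z^k = -0.4489, u^k = -0.7729
Step 1: x-update.
Minimize 2*x^2 + 9*x + (1.0/2)*(x + 0.4489 - 0.7729)^2
FOC: (2*2 + 1.0)*x = -9 + 1.0*(-0.4489 + 0.7729)
x^{k+1} = -1.7352
Step 2: z-update.
Minimize 2*z^2 + 3*z + (1.0/2)*(-1.7352 - z - 0.7729)^2
FOC: (2*2 + 1.0)*z = -3 + 1.0*(-1.7352 - 0.7729)
z^{k+1} = -1.1016
Step 3: u-update.
u^{k+1} = -0.7729 - 1.7352 + 1.1016 = -1.4065
Step 4: Primal residual = |-1.7352 + 1.1016| = 0.6336


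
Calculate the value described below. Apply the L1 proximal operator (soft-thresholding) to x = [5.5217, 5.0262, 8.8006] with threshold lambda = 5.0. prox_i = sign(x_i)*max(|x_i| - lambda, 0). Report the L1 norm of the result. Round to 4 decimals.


Soft-thresholding with lambda = 5.0:
prox(5.5217) = sign(5.5217)*max(|5.5217| - 5.0, 0) = 0.5217
prox(5.0262) = sign(5.0262)*max(|5.0262| - 5.0, 0) = 0.0262
prox(8.8006) = sign(8.8006)*max(|8.8006| - 5.0, 0) = 3.8006
prox(x) = [0.5217, 0.0262, 3.8006]
||prox(x)||_1 = 0.5217 + 0.0262 + 3.8006 = 4.3485


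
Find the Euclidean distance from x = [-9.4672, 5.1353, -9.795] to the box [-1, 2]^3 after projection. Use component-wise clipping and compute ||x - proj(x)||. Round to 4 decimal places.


Project each component onto [-1, 2].
clip(-9.4672) = -1.0, clip(5.1353) = 2.0, clip(-9.795) = -1.0
Projection = [-1.0, 2.0, -1.0]
Squared diffs: [71.6935, 9.8301, 77.352]
Distance = sqrt(158.8756) = 12.6046


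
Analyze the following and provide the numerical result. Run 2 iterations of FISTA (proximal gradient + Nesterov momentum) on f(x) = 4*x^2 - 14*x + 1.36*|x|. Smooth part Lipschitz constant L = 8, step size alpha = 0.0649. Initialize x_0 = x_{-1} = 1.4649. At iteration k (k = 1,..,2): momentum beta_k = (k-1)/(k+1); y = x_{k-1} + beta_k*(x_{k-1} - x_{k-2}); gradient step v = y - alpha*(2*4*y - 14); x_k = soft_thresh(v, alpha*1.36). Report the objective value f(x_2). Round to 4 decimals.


FISTA on f(x) = 4*x^2 - 14*x + 1.36*|x|
L = 8, alpha = 0.0649
Iteration 1: beta = 0.0, y = 1.4649 + 0.0*(1.4649 - 1.4649) = 1.4649
  grad(y) = -2.2808, v = y - alpha*grad = 1.6129
  prox(v) = soft_thresh(1.6129, 0.0883) = 1.5247
Iteration 2: beta = 0.3333, y = 1.5247 + 0.3333*(1.5247 - 1.4649) = 1.5446
  grad(y) = -1.6434, v = y - alpha*grad = 1.6512
  prox(v) = soft_thresh(1.6512, 0.0883) = 1.563
f(x_2) = 4*1.563^2 - 14*1.563 + 1.36*|1.563| = -9.9844


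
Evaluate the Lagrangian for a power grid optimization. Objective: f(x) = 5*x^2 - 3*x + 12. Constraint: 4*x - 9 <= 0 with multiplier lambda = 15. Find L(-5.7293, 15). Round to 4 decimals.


Step 1: Evaluate f(x).
f(-5.7293) = 5*(-5.7293)^2 - 3*(-5.7293) + 12 = 193.3123
Step 2: Evaluate g(x).
g(-5.7293) = 4*-5.7293 - 9 = -31.9172
Step 3: Compute Lagrangian.
L = 193.3123 + 15*-31.9172 = -285.4457


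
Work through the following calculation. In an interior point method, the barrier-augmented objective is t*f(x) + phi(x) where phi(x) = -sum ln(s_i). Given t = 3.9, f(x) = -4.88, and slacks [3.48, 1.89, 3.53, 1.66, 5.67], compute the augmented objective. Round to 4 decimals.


Step 1: Compute log-barrier.
ln values: [1.247, 0.6366, 1.2613, 0.5068, 1.7352]
phi = -(1.247 + 0.6366 + 1.2613 + 0.5068 + 1.7352) = -5.3869
Step 2: Compute augmented objective.
t*f(x) = 3.9*-4.88 = -19.032
Total = -19.032 - 5.3869 = -24.4189


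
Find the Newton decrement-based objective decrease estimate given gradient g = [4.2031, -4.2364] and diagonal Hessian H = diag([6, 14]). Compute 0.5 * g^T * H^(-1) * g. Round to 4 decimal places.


Step 1: H is diagonal, so H^(-1) * g = [0.7005, -0.3026].
Step 2: g^T H^(-1) g = sum_i g_i^2 / H_ii
  = (4.2031)^2/6 + (-4.2364)^2/14
  = 2.9443 + 1.2819 = 4.2263
Step 3: Objective decrease = 0.5 * g^T H^(-1) g = 2.1131


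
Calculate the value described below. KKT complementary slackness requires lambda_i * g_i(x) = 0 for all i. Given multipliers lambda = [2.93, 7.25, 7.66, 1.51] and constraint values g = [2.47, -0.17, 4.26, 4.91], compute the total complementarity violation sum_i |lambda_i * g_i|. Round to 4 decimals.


KKT complementary slackness check:
lambda_1 * g_1 = 2.93 * 2.47 = 7.2371
lambda_2 * g_2 = 7.25 * -0.17 = -1.2325
lambda_3 * g_3 = 7.66 * 4.26 = 32.6316
lambda_4 * g_4 = 1.51 * 4.91 = 7.4141
Total violation = 7.2371 + 1.2325 + 32.6316 + 7.4141 = 48.5153


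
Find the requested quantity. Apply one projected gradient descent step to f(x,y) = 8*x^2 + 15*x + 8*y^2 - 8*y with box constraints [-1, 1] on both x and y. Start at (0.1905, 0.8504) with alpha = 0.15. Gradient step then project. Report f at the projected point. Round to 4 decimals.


Step 1: Compute gradient at (0.1905, 0.8504).
grad_x = 2*8*0.1905 + 15 = 18.048
grad_y = 2*8*0.8504 - 8 = 5.6064
Step 2: Gradient step.
x_raw = 0.1905 - 0.15*18.048 = -2.5167
y_raw = 0.8504 - 0.15*5.6064 = 0.0094
Step 3: Project onto [-1, 1].
x_proj = clip(-2.5167) = -1.0
y_proj = clip(0.0094) = 0.0094
Step 4: Evaluate f.
f(-1.0, 0.0094) = -7.0748


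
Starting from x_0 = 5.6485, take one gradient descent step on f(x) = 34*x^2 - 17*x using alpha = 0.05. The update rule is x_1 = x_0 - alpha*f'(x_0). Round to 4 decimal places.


We compute the gradient at x_0 and apply the update.
f'(x) = 68*x - 17
f'(5.6485) = 68*5.6485 - 17 = 367.098
x_1 = 5.6485 - 0.05*367.098 = -12.7064


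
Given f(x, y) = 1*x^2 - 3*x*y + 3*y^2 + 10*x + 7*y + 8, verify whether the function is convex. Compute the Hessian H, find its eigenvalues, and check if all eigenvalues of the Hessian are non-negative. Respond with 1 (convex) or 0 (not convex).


The Hessian of f(x,y) = 1*x^2 - 3*x*y + 3*y^2 + 10*x + 7*y + 8 is:
H = [[2, -3], [-3, 6]]
Trace = 2 + 6 = 8
Determinant = 2*6 - (-3)^2 = 3
Discriminant = (8)^2 - 4*3 = 52.0
Eigenvalues: lambda_1 = 0.3944, lambda_2 = 7.6056
The function is convex.

1


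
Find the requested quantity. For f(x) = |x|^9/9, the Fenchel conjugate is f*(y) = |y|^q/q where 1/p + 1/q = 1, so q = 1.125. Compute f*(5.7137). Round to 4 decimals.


The conjugate exponent q satisfies 1/p + 1/q = 1.
p = 9, so q = 9/(9 - 1) = 1.125
|y|^q = 5.7137^1.125 = 7.1045
f*(5.7137) = 7.1045 / 1.125 = 6.3151


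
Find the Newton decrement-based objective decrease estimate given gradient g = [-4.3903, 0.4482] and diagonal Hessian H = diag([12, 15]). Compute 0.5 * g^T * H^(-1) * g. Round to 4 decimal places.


Step 1: H is diagonal, so H^(-1) * g = [-0.3659, 0.0299].
Step 2: g^T H^(-1) g = sum_i g_i^2 / H_ii
  = (-4.3903)^2/12 + (0.4482)^2/15
  = 1.6062 + 0.0134 = 1.6196
Step 3: Objective decrease = 0.5 * g^T H^(-1) g = 0.8098


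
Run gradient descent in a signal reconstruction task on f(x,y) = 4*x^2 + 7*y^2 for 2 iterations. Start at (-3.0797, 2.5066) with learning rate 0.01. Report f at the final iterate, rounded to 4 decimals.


Gradient descent on f(x,y) = 4*x^2 + 7*y^2.
Starting point: (-3.0797, 2.5066), alpha = 0.01
Step 1: grad_x = 2*4*-3.0797 = -24.6376, grad_y = 2*7*2.5066 = 35.0924
  x_1 = -3.0797 - 0.01*-24.6376 = -2.8333
  y_1 = 2.5066 - 0.01*35.0924 = 2.1557
Step 2: grad_x = 2*4*-2.8333 = -22.6666, grad_y = 2*7*2.1557 = 30.1795
  x_2 = -2.8333 - 0.01*-22.6666 = -2.6067
  y_2 = 2.1557 - 0.01*30.1795 = 1.8539
f(-2.6067, 1.8539) = 4*(-2.6067)^2 + 7*1.8539^2 = 51.2368


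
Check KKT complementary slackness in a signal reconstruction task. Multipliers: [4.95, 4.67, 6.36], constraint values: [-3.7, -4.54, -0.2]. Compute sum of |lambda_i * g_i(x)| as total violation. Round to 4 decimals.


KKT complementary slackness check:
lambda_1 * g_1 = 4.95 * -3.7 = -18.315
lambda_2 * g_2 = 4.67 * -4.54 = -21.2018
lambda_3 * g_3 = 6.36 * -0.2 = -1.272
Total violation = 18.315 + 21.2018 + 1.272 = 40.7888


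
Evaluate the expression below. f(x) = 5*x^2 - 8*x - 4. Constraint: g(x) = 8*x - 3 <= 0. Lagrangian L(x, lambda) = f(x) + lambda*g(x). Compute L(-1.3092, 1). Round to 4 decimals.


Step 1: Evaluate f(x).
f(-1.3092) = 5*(-1.3092)^2 - 8*(-1.3092) - 4 = 15.0436
Step 2: Evaluate g(x).
g(-1.3092) = 8*-1.3092 - 3 = -13.4736
Step 3: Compute Lagrangian.
L = 15.0436 + 1*-13.4736 = 1.57


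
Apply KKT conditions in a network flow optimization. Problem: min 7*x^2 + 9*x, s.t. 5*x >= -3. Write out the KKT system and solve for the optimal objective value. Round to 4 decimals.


Step 1: Try lambda = 0 (constraint inactive).
x_unc = -9/(2*7) = -0.6429
Check: 5*-0.6429 = -3.2145 < -3 -- violated!
Step 2: Constraint must be active: 5*x = -3
x* = -3/5 = -0.6
lambda = (2*7*(-0.6) + 9)/5 = 0.12
Step 3: Compute optimal value.
f(x*) = 7*(-0.6)^2 + 9*(-0.6) = -2.88


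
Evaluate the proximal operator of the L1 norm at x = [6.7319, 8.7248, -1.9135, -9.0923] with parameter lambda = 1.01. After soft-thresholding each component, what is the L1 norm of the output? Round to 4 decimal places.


Soft-thresholding with lambda = 1.01:
prox(6.7319) = sign(6.7319)*max(|6.7319| - 1.01, 0) = 5.7219
prox(8.7248) = sign(8.7248)*max(|8.7248| - 1.01, 0) = 7.7148
prox(-1.9135) = sign(-1.9135)*max(|-1.9135| - 1.01, 0) = -0.9035
prox(-9.0923) = sign(-9.0923)*max(|-9.0923| - 1.01, 0) = -8.0823
prox(x) = [5.7219, 7.7148, -0.9035, -8.0823]
||prox(x)||_1 = 5.7219 + 7.7148 + 0.9035 + 8.0823 = 22.4225


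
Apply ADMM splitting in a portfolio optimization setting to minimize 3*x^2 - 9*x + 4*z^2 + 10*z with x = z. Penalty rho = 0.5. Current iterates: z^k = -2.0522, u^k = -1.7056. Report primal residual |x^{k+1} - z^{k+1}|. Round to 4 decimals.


ADMM iteration with rho = 0.5, z^k = -2.0522, u^k = -1.7056
Step 1: x-update.
Minimize 3*x^2 - 9*x + (0.5/2)*(x + 2.0522 - 1.7056)^2
FOC: (2*3 + 0.5)*x = 9 + 0.5*(-2.0522 + 1.7056)
x^{k+1} = 1.358
Step 2: z-update.
Minimize 4*z^2 + 10*z + (0.5/2)*(1.358 - z - 1.7056)^2
FOC: (2*4 + 0.5)*z = -10 + 0.5*(1.358 - 1.7056)
z^{k+1} = -1.1969
Step 3: u-update.
u^{k+1} = -1.7056 + 1.358 + 1.1969 = 0.8493
Step 4: Primal residual = |1.358 + 1.1969| = 2.5549


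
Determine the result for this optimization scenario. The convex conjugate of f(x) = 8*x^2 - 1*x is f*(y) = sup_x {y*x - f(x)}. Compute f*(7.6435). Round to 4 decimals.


f*(y) = sup_x {y*x - a*x^2 - b*x} = sup_x {(y-b)*x - a*x^2}
FOC: (y - b) - 2a*x = 0 => x* = (y - b)/(2a)
x* = (7.6435 + 1)/(2*8) = 0.5402
f*(7.6435) = (y-b)^2/(4a) = (7.6435 + 1)^2/(4*8)
= 74.7101/32 = 2.3347


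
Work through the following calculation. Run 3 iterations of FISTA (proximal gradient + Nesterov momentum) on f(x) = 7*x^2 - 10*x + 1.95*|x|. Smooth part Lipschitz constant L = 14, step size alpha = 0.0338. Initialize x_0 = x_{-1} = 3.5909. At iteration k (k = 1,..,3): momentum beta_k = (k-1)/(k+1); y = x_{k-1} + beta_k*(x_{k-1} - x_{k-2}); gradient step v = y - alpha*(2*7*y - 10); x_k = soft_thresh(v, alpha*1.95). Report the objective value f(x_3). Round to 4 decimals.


FISTA on f(x) = 7*x^2 - 10*x + 1.95*|x|
L = 14, alpha = 0.0338
Iteration 1: beta = 0.0, y = 3.5909 + 0.0*(3.5909 - 3.5909) = 3.5909
  grad(y) = 40.2726, v = y - alpha*grad = 2.2297
  prox(v) = soft_thresh(2.2297, 0.0659) = 2.1638
Iteration 2: beta = 0.3333, y = 2.1638 + 0.3333*(2.1638 - 3.5909) = 1.6881
  grad(y) = 13.633, v = y - alpha*grad = 1.2273
  prox(v) = soft_thresh(1.2273, 0.0659) = 1.1614
Iteration 3: beta = 0.5, y = 1.1614 + 0.5*(1.1614 - 2.1638) = 0.6602
  grad(y) = -0.7578, v = y - alpha*grad = 0.6858
  prox(v) = soft_thresh(0.6858, 0.0659) = 0.6199
f(x_3) = 7*0.6199^2 - 10*0.6199 + 1.95*|0.6199| = -2.3003


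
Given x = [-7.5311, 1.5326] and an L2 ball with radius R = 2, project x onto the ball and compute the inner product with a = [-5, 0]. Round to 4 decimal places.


Step 1: Compute ||x|| (intermediates to 6 decimals).
||x|| = sqrt((-7.5311)^2 + 1.5326^2) = 7.685462
Step 2: Project.
Since ||x|| > R, scale = R/||x|| = 2/7.685462 = 0.260232, proj(x) = scale * x
proj(x) = [-1.959833, 0.398832]
Step 3: Dot product.
a^T * proj(x) = -5*(-1.959833) + 0*0.398832 = 9.7992


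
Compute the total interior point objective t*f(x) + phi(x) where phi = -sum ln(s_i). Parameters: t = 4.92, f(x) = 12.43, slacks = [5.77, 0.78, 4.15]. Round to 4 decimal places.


Step 1: Compute log-barrier.
ln values: [1.7527, -0.2485, 1.4231]
phi = -(1.7527 - 0.2485 + 1.4231) = -2.9273
Step 2: Compute augmented objective.
t*f(x) = 4.92*12.43 = 61.1556
Total = 61.1556 - 2.9273 = 58.2283


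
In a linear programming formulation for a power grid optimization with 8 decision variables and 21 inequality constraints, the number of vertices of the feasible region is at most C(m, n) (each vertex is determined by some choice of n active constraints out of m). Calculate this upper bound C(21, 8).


Each vertex corresponds to some choice of n active constraints out of m, so the number of vertices is at most C(m, n) = m! / (n!(m-n)!).
m = 21, n = 8
Numerator: 21 * 20 * 19 * 18 * 17 * 16 * 15 * 14
Denominator: 8! = 40320
C(21, 8) = 203490


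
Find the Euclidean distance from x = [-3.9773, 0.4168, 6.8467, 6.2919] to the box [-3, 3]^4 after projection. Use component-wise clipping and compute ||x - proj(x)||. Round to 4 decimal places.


Project each component onto [-3, 3].
clip(-3.9773) = -3.0, clip(0.4168) = 0.4168, clip(6.8467) = 3.0, clip(6.2919) = 3.0
Projection = [-3.0, 0.4168, 3.0, 3.0]
Squared diffs: [0.9551, 0.0, 14.7971, 10.8366]
Distance = sqrt(26.5888) = 5.1564


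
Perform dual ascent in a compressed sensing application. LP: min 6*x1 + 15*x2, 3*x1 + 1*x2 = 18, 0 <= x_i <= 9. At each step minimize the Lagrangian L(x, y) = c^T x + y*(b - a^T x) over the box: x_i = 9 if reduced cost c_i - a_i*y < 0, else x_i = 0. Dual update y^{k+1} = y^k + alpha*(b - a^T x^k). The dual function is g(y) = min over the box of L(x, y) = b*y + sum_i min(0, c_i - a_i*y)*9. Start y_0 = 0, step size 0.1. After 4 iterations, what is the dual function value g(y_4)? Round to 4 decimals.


Dual ascent for LP: min 6*x1 + 15*x2, 3*x1 + 1*x2 = 18, 0 <= x_i <= 9
Step 1: y^k = 0.0, reduced costs: (6.0, 15.0)
  x^k = (0.0, 0.0), subgradient = b - a^T x = 18.0
  y^{k+1} = 0.0 + 0.1*18.0 = 1.8
Step 2: y^k = 1.8, reduced costs: (0.6, 13.2)
  x^k = (0.0, 0.0), subgradient = b - a^T x = 18.0
  y^{k+1} = 1.8 + 0.1*18.0 = 3.6
Step 3: y^k = 3.6, reduced costs: (-4.8, 11.4)
  x^k = (9.0, 0.0), subgradient = b - a^T x = -9.0
  y^{k+1} = 3.6 + 0.1*-9.0 = 2.7
Step 4: y^k = 2.7, reduced costs: (-2.1, 12.3)
  x^k = (9.0, 0.0), subgradient = b - a^T x = -9.0
  y^{k+1} = 2.7 + 0.1*-9.0 = 1.8
Dual objective at y_4 = 1.8: reduced costs (0.6, 13.2), box minimizer x = (0.0, 0.0)
g(y_4) = b*y + (c1 - a1*y)*x1 + (c2 - a2*y)*x2 = 18*1.8 + 0.6*0.0 + 13.2*0.0 = 32.4 + 0.0 + 0.0 = 32.4


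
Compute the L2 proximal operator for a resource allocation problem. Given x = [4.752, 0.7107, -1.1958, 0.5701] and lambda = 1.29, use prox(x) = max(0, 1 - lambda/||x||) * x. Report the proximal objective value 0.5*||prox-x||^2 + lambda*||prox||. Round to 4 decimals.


Step 1: Compute ||x||.
||x|| = 4.9841
Step 2: Compute scaling factor.
scale = max(0, 1 - 1.29/4.9841) = 0.7412
Step 3: prox(x) = [3.5221, 0.5268, -0.8863, 0.4225]
||prox(x)|| = 3.6941
Step 4: Proximal objective.
0.5*||prox-x||^2 = 0.8321
lambda*||prox|| = 4.7654
Total = 5.5975


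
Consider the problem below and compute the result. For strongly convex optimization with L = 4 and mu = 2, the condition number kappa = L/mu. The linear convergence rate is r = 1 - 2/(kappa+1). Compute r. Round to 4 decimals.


Step 1: Compute the condition number.
kappa = L/mu = 4/2 = 2.0
Step 2: Compute the convergence rate.
r = 1 - 2/(kappa + 1) = 1 - 2*mu/(L + mu) = (L - mu)/(L + mu) = 2/6 = 0.3333


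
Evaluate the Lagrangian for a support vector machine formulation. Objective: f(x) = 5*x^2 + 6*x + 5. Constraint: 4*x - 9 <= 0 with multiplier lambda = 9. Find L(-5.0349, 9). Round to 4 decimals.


Step 1: Evaluate f(x).
f(-5.0349) = 5*(-5.0349)^2 + 6*(-5.0349) + 5 = 101.5417
Step 2: Evaluate g(x).
g(-5.0349) = 4*-5.0349 - 9 = -29.1396
Step 3: Compute Lagrangian.
L = 101.5417 + 9*-29.1396 = -160.7147


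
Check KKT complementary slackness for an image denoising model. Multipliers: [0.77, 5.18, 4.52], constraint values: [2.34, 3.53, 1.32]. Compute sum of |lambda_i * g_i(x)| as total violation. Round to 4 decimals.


KKT complementary slackness check:
lambda_1 * g_1 = 0.77 * 2.34 = 1.8018
lambda_2 * g_2 = 5.18 * 3.53 = 18.2854
lambda_3 * g_3 = 4.52 * 1.32 = 5.9664
Total violation = 1.8018 + 18.2854 + 5.9664 = 26.0536


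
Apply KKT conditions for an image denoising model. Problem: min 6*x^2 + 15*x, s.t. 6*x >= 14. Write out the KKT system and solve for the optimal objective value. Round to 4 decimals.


Step 1: Try lambda = 0 (constraint inactive).
x_unc = -15/(2*6) = -1.25
Check: 6*-1.25 = -7.5 < 14 -- violated!
Step 2: Constraint must be active: 6*x = 14
x* = 14/6 = 7/3 = 2.3333 (rounded; the exact value 7/3 is used below)
lambda = (2*6*(7/3) + 15)/6 = 7.1667
Step 3: Compute optimal value.
f(x*) = 6*(7/3)^2 + 15*(7/3) = 67.6667


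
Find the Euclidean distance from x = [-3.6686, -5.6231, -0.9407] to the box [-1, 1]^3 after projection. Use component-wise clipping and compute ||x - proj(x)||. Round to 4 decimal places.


Project each component onto [-1, 1].
clip(-3.6686) = -1.0, clip(-5.6231) = -1.0, clip(-0.9407) = -0.9407
Projection = [-1.0, -1.0, -0.9407]
Squared diffs: [7.1214, 21.3731, 0.0]
Distance = sqrt(28.4945) = 5.338


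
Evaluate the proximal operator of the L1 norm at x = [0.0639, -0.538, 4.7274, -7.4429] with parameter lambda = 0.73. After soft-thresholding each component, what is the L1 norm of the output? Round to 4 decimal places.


Soft-thresholding with lambda = 0.73:
prox(0.0639) = sign(0.0639)*max(|0.0639| - 0.73, 0) = 0.0
prox(-0.538) = sign(-0.538)*max(|-0.538| - 0.73, 0) = 0.0
prox(4.7274) = sign(4.7274)*max(|4.7274| - 0.73, 0) = 3.9974
prox(-7.4429) = sign(-7.4429)*max(|-7.4429| - 0.73, 0) = -6.7129
prox(x) = [0.0, 0.0, 3.9974, -6.7129]
||prox(x)||_1 = 0.0 + 0.0 + 3.9974 + 6.7129 = 10.7103


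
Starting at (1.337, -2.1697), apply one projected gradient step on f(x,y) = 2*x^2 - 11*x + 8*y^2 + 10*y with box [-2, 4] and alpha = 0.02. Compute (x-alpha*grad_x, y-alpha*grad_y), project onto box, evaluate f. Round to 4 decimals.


Step 1: Compute gradient at (1.337, -2.1697).
grad_x = 2*2*1.337 - 11 = -5.652
grad_y = 2*8*-2.1697 + 10 = -24.7152
Step 2: Gradient step.
x_raw = 1.337 - 0.02*-5.652 = 1.45
y_raw = -2.1697 - 0.02*-24.7152 = -1.6754
Step 3: Project onto [-2, 4].
x_proj = clip(1.45) = 1.45
y_proj = clip(-1.6754) = -1.6754
Step 4: Evaluate f.
f(1.45, -1.6754) = -6.0436


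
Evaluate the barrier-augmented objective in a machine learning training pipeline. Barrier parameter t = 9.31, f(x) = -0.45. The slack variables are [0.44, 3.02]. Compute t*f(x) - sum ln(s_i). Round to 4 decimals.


Step 1: Compute log-barrier.
ln values: [-0.821, 1.1053]
phi = -(-0.821 + 1.1053) = -0.2843
Step 2: Compute augmented objective.
t*f(x) = 9.31*-0.45 = -4.1895
Total = -4.1895 - 0.2843 = -4.4738


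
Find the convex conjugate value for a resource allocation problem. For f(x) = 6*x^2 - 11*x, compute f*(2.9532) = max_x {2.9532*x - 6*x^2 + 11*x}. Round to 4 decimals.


f*(y) = sup_x {y*x - a*x^2 - b*x} = sup_x {(y-b)*x - a*x^2}
FOC: (y - b) - 2a*x = 0 => x* = (y - b)/(2a)
x* = (2.9532 + 11)/(2*6) = 1.1628
f*(2.9532) = (y-b)^2/(4a) = (2.9532 + 11)^2/(4*6)
= 194.6918/24 = 8.1122


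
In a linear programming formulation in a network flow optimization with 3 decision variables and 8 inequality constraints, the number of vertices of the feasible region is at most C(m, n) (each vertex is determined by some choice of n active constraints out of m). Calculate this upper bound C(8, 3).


Each vertex corresponds to some choice of n active constraints out of m, so the number of vertices is at most C(m, n) = m! / (n!(m-n)!).
m = 8, n = 3
Numerator: 8 * 7 * 6
Denominator: 3! = 6
C(8, 3) = 56


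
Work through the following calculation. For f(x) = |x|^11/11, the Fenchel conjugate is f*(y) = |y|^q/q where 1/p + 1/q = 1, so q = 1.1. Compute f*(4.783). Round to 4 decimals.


The conjugate exponent q satisfies 1/p + 1/q = 1.
p = 11, so q = 11/(11 - 1) = 1.1
|y|^q = 4.783^1.1 = 5.5933
f*(4.783) = 5.5933 / 1.1 = 5.0848


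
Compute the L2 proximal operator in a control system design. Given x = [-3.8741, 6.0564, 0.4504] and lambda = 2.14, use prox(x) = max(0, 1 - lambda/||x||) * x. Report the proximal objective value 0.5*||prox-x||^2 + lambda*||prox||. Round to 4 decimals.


Step 1: Compute ||x||.
||x|| = 7.2036
Step 2: Compute scaling factor.
scale = max(0, 1 - 2.14/7.2036) = 0.7029
Step 3: prox(x) = [-2.7232, 4.2572, 0.3166]
||prox(x)|| = 5.0636
Step 4: Proximal objective.
0.5*||prox-x||^2 = 2.2898
lambda*||prox|| = 10.8361
Total = 13.1259


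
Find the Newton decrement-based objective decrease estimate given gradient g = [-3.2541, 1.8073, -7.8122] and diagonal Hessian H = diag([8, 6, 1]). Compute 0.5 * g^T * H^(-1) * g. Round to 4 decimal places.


Step 1: H is diagonal, so H^(-1) * g = [-0.4068, 0.3012, -7.8122].
Step 2: g^T H^(-1) g = sum_i g_i^2 / H_ii
  = (-3.2541)^2/8 + (1.8073)^2/6 + (-7.8122)^2/1
  = 1.3236 + 0.5444 + 61.0305 = 62.8985
Step 3: Objective decrease = 0.5 * g^T H^(-1) g = 31.4493


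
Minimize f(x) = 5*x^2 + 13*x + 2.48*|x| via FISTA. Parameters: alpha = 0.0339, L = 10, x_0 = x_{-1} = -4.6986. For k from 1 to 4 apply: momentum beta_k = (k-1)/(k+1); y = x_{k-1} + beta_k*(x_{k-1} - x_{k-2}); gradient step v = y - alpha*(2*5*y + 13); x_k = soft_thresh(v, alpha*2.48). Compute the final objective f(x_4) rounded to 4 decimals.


FISTA on f(x) = 5*x^2 + 13*x + 2.48*|x|
L = 10, alpha = 0.0339
Iteration 1: beta = 0.0, y = -4.6986 + 0.0*(-4.6986 + 4.6986) = -4.6986
  grad(y) = -33.986, v = y - alpha*grad = -3.5465
  prox(v) = soft_thresh(-3.5465, 0.0841) = -3.4624
Iteration 2: beta = 0.3333, y = -3.4624 + 0.3333*(-3.4624 + 4.6986) = -3.0503
  grad(y) = -17.5034, v = y - alpha*grad = -2.457
  prox(v) = soft_thresh(-2.457, 0.0841) = -2.3729
Iteration 3: beta = 0.5, y = -2.3729 + 0.5*(-2.3729 + 3.4624) = -1.8281
  grad(y) = -5.2815, v = y - alpha*grad = -1.6491
  prox(v) = soft_thresh(-1.6491, 0.0841) = -1.565
Iteration 4: beta = 0.6, y = -1.565 + 0.6*(-1.565 + 2.3729) = -1.0803
  grad(y) = 2.1968, v = y - alpha*grad = -1.1548
  prox(v) = soft_thresh(-1.1548, 0.0841) = -1.0707
f(x_4) = 5*(-1.0707)^2 + 13*(-1.0707) + 2.48*|-1.0707| = -5.5318
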